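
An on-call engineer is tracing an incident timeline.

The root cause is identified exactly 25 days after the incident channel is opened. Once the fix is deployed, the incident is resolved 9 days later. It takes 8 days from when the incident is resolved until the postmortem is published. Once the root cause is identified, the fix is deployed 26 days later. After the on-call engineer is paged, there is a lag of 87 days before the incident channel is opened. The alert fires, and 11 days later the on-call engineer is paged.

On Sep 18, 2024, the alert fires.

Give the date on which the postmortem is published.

The alert fires: Sep 18, 2024.
The on-call engineer is paged: Sep 18, 2024 + 11 days = Sep 29, 2024.
The incident channel is opened: Sep 29, 2024 + 87 days = Dec 25, 2024.
The root cause is identified: Dec 25, 2024 + 25 days = Jan 19, 2025.
The fix is deployed: Jan 19, 2025 + 26 days = Feb 14, 2025.
The incident is resolved: Feb 14, 2025 + 9 days = Feb 23, 2025.
The postmortem is published: Feb 23, 2025 + 8 days = Mar 3, 2025.

Mar 3, 2025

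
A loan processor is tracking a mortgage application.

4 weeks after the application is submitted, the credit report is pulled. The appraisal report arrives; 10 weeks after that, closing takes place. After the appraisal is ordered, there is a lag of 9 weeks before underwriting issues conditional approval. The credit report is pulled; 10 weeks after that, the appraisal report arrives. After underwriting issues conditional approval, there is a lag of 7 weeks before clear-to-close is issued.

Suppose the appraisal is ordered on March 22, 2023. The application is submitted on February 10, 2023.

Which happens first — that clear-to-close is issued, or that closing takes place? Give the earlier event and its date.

Clear-to-close is issued — July 12, 2023

The appraisal is ordered: Mar 22, 2023.
Underwriting issues conditional approval: Mar 22, 2023 + 9 weeks = May 24, 2023.
Clear-to-close is issued: May 24, 2023 + 7 weeks = Jul 12, 2023.
The application is submitted: Feb 10, 2023.
The credit report is pulled: Feb 10, 2023 + 4 weeks = Mar 10, 2023.
The appraisal report arrives: Mar 10, 2023 + 10 weeks = May 19, 2023.
Closing takes place: May 19, 2023 + 10 weeks = Jul 28, 2023.
Comparing: clear-to-close is issued on Jul 12, 2023 vs closing takes place on Jul 28, 2023. Earlier: clear-to-close is issued.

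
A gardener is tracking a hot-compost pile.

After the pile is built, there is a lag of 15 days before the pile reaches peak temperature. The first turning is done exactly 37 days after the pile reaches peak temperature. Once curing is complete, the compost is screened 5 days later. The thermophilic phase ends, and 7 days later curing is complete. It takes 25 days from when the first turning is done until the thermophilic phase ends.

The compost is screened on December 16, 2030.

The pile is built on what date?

September 18, 2030

The compost is screened: Dec 16, 2030.
Curing is complete: Dec 16, 2030 − 5 days = Dec 11, 2030.
The thermophilic phase ends: Dec 11, 2030 − 7 days = Dec 4, 2030.
The first turning is done: Dec 4, 2030 − 25 days = Nov 9, 2030.
The pile reaches peak temperature: Nov 9, 2030 − 37 days = Oct 3, 2030.
The pile is built: Oct 3, 2030 − 15 days = Sep 18, 2030.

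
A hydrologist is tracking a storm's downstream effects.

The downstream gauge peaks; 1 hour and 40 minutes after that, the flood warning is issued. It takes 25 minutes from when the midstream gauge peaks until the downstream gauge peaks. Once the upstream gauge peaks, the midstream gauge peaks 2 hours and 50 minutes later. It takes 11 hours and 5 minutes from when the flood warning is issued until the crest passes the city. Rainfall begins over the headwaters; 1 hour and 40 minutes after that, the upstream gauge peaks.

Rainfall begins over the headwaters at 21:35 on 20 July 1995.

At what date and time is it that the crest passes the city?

Rainfall begins over the headwaters: 21:35 Jul 20, 1995.
The upstream gauge peaks: 21:35 Jul 20, 1995 + 1h40m = 23:15 Jul 20, 1995.
The midstream gauge peaks: 23:15 Jul 20, 1995 + 2h50m = 02:05 Jul 21, 1995.
The downstream gauge peaks: 02:05 Jul 21, 1995 + 25m = 02:30 Jul 21, 1995.
The flood warning is issued: 02:30 Jul 21, 1995 + 1h40m = 04:10 Jul 21, 1995.
The crest passes the city: 04:10 Jul 21, 1995 + 11h05m = 15:15 Jul 21, 1995.

15:15 on 21 July 1995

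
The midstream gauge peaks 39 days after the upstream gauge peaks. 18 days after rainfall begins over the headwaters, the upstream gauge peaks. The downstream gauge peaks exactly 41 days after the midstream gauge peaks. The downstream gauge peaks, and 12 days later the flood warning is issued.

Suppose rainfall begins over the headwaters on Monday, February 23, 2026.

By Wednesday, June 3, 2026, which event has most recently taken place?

Rainfall begins over the headwaters: Feb 23, 2026.
The upstream gauge peaks: Feb 23, 2026 + 18 days = Mar 13, 2026.
The midstream gauge peaks: Mar 13, 2026 + 39 days = Apr 21, 2026.
The downstream gauge peaks: Apr 21, 2026 + 41 days = Jun 1, 2026.
The flood warning is issued: Jun 1, 2026 + 12 days = Jun 13, 2026.
Jun 3, 2026 falls between when the downstream gauge peaks (Jun 1, 2026) and when the flood warning is issued (Jun 13, 2026).

The downstream gauge peaks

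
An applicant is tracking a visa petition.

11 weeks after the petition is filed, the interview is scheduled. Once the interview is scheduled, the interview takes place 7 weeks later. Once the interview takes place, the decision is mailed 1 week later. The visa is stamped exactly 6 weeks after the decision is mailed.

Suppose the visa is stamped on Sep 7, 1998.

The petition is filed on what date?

The visa is stamped: Sep 7, 1998.
The decision is mailed: Sep 7, 1998 − 6 weeks = Jul 27, 1998.
The interview takes place: Jul 27, 1998 − 1 week = Jul 20, 1998.
The interview is scheduled: Jul 20, 1998 − 7 weeks = Jun 1, 1998.
The petition is filed: Jun 1, 1998 − 11 weeks = Mar 16, 1998.

Mar 16, 1998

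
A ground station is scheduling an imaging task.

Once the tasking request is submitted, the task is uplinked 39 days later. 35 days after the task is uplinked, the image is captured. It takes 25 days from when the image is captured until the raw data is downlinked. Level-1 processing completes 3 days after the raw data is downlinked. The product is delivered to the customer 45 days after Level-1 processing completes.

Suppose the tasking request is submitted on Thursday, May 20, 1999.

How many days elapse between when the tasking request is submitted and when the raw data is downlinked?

Causal path: the tasking request is submitted → the task is uplinked → the image is captured → the raw data is downlinked.
Total delay along the path: 39 + 35 + 25 = 99 days.

99 days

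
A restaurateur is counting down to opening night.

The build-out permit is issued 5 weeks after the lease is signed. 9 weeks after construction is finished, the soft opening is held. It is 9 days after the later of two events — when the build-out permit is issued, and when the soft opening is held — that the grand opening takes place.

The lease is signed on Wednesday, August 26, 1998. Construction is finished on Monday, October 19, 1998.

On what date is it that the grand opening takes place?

The lease is signed: Aug 26, 1998.
The build-out permit is issued: Aug 26, 1998 + 5 weeks = Sep 30, 1998.
Construction is finished: Oct 19, 1998.
The soft opening is held: Oct 19, 1998 + 9 weeks = Dec 21, 1998.
Both prerequisites met — the build-out permit is issued (Sep 30, 1998), the soft opening is held (Dec 21, 1998); the later is Dec 21, 1998.
The grand opening takes place: Dec 21, 1998 + 9 days = Dec 30, 1998.

Wednesday, December 30, 1998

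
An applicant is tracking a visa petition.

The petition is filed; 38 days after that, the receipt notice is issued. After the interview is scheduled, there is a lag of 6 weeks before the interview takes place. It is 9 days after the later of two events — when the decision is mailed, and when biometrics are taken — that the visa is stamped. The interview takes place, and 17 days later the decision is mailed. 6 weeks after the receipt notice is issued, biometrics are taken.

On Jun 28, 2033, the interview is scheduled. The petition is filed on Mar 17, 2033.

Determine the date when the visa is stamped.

The interview is scheduled: Jun 28, 2033.
The interview takes place: Jun 28, 2033 + 6 weeks = Aug 9, 2033.
The decision is mailed: Aug 9, 2033 + 17 days = Aug 26, 2033.
The petition is filed: Mar 17, 2033.
The receipt notice is issued: Mar 17, 2033 + 38 days = Apr 24, 2033.
Biometrics are taken: Apr 24, 2033 + 6 weeks = Jun 5, 2033.
Both prerequisites met — the decision is mailed (Aug 26, 2033), biometrics are taken (Jun 5, 2033); the later is Aug 26, 2033.
The visa is stamped: Aug 26, 2033 + 9 days = Sep 4, 2033.

Sep 4, 2033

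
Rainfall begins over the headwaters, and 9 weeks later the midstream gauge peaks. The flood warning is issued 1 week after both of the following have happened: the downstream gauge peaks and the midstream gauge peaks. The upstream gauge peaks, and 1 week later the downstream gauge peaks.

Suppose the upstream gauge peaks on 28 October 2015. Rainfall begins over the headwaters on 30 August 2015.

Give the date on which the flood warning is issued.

The upstream gauge peaks: Oct 28, 2015.
The downstream gauge peaks: Oct 28, 2015 + 1 week = Nov 4, 2015.
Rainfall begins over the headwaters: Aug 30, 2015.
The midstream gauge peaks: Aug 30, 2015 + 9 weeks = Nov 1, 2015.
Both prerequisites met — the downstream gauge peaks (Nov 4, 2015), the midstream gauge peaks (Nov 1, 2015); the later is Nov 4, 2015.
The flood warning is issued: Nov 4, 2015 + 1 week = Nov 11, 2015.

11 November 2015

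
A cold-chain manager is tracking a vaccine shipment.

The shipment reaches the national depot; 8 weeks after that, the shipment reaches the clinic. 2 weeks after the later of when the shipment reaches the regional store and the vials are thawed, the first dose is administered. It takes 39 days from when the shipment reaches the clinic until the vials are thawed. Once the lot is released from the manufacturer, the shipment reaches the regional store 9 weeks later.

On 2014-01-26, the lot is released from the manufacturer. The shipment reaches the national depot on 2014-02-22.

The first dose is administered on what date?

2014-06-11

The lot is released from the manufacturer: Jan 26, 2014.
The shipment reaches the regional store: Jan 26, 2014 + 9 weeks = Mar 30, 2014.
The shipment reaches the national depot: Feb 22, 2014.
The shipment reaches the clinic: Feb 22, 2014 + 8 weeks = Apr 19, 2014.
The vials are thawed: Apr 19, 2014 + 39 days = May 28, 2014.
Both prerequisites met — the shipment reaches the regional store (Mar 30, 2014), the vials are thawed (May 28, 2014); the later is May 28, 2014.
The first dose is administered: May 28, 2014 + 2 weeks = Jun 11, 2014.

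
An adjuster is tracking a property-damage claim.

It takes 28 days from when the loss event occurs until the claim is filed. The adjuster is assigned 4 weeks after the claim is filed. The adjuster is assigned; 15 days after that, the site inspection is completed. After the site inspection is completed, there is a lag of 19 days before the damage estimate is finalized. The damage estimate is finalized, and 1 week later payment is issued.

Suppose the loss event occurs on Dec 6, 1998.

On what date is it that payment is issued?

The loss event occurs: Dec 6, 1998.
The claim is filed: Dec 6, 1998 + 28 days = Jan 3, 1999.
The adjuster is assigned: Jan 3, 1999 + 4 weeks = Jan 31, 1999.
The site inspection is completed: Jan 31, 1999 + 15 days = Feb 15, 1999.
The damage estimate is finalized: Feb 15, 1999 + 19 days = Mar 6, 1999.
Payment is issued: Mar 6, 1999 + 1 week = Mar 13, 1999.

Mar 13, 1999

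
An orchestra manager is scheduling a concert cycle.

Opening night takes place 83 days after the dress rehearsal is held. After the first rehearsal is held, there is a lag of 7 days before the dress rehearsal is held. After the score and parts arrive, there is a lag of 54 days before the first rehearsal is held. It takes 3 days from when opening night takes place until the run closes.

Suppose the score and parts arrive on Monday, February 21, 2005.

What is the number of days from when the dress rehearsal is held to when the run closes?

86 days

Causal path: the dress rehearsal is held → opening night takes place → the run closes.
Total delay along the path: 83 + 3 = 86 days.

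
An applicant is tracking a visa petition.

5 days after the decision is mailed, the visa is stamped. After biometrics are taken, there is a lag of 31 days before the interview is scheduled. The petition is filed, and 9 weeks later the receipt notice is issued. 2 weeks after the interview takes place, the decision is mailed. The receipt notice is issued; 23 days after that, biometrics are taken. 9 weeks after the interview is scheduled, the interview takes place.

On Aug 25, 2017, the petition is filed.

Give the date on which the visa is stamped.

Mar 12, 2018

The petition is filed: Aug 25, 2017.
The receipt notice is issued: Aug 25, 2017 + 9 weeks = Oct 27, 2017.
Biometrics are taken: Oct 27, 2017 + 23 days = Nov 19, 2017.
The interview is scheduled: Nov 19, 2017 + 31 days = Dec 20, 2017.
The interview takes place: Dec 20, 2017 + 9 weeks = Feb 21, 2018.
The decision is mailed: Feb 21, 2018 + 2 weeks = Mar 7, 2018.
The visa is stamped: Mar 7, 2018 + 5 days = Mar 12, 2018.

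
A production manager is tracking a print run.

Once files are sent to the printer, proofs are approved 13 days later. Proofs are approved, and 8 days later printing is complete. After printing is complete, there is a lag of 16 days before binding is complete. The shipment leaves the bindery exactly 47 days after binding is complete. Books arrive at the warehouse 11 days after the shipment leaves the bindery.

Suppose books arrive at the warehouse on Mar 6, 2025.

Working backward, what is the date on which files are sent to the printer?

Books arrive at the warehouse: Mar 6, 2025.
The shipment leaves the bindery: Mar 6, 2025 − 11 days = Feb 23, 2025.
Binding is complete: Feb 23, 2025 − 47 days = Jan 7, 2025.
Printing is complete: Jan 7, 2025 − 16 days = Dec 22, 2024.
Proofs are approved: Dec 22, 2024 − 8 days = Dec 14, 2024.
Files are sent to the printer: Dec 14, 2024 − 13 days = Dec 1, 2024.

Dec 1, 2024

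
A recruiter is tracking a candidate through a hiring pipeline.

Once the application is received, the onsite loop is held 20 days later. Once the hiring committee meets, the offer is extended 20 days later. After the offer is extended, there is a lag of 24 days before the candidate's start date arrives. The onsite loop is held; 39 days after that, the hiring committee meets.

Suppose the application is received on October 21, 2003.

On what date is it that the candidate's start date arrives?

February 1, 2004

The application is received: Oct 21, 2003.
The onsite loop is held: Oct 21, 2003 + 20 days = Nov 10, 2003.
The hiring committee meets: Nov 10, 2003 + 39 days = Dec 19, 2003.
The offer is extended: Dec 19, 2003 + 20 days = Jan 8, 2004.
The candidate's start date arrives: Jan 8, 2004 + 24 days = Feb 1, 2004.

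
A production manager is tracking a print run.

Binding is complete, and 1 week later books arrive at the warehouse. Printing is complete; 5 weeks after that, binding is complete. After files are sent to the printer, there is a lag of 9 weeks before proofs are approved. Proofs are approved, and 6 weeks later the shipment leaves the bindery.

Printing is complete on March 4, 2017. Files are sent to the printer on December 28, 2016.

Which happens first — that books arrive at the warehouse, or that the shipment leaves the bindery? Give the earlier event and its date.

The shipment leaves the bindery — April 12, 2017

Printing is complete: Mar 4, 2017.
Binding is complete: Mar 4, 2017 + 5 weeks = Apr 8, 2017.
Books arrive at the warehouse: Apr 8, 2017 + 1 week = Apr 15, 2017.
Files are sent to the printer: Dec 28, 2016.
Proofs are approved: Dec 28, 2016 + 9 weeks = Mar 1, 2017.
The shipment leaves the bindery: Mar 1, 2017 + 6 weeks = Apr 12, 2017.
Comparing: books arrive at the warehouse on Apr 15, 2017 vs the shipment leaves the bindery on Apr 12, 2017. Earlier: the shipment leaves the bindery.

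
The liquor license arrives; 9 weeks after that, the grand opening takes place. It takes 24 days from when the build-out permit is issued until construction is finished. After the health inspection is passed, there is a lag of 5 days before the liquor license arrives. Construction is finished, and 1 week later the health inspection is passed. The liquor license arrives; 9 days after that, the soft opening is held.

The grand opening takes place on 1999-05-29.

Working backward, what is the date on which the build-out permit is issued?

The grand opening takes place: May 29, 1999.
The liquor license arrives: May 29, 1999 − 9 weeks = Mar 27, 1999.
The health inspection is passed: Mar 27, 1999 − 5 days = Mar 22, 1999.
Construction is finished: Mar 22, 1999 − 1 week = Mar 15, 1999.
The build-out permit is issued: Mar 15, 1999 − 24 days = Feb 19, 1999.

1999-02-19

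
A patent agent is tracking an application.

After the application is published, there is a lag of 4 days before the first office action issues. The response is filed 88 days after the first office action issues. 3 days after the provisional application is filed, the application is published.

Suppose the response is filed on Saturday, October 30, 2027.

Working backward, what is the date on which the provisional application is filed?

The response is filed: Oct 30, 2027.
The first office action issues: Oct 30, 2027 − 88 days = Aug 3, 2027.
The application is published: Aug 3, 2027 − 4 days = Jul 30, 2027.
The provisional application is filed: Jul 30, 2027 − 3 days = Jul 27, 2027.

Tuesday, July 27, 2027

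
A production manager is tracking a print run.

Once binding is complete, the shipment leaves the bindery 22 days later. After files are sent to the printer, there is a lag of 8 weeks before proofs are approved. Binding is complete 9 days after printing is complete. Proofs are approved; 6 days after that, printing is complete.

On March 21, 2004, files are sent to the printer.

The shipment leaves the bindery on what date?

Files are sent to the printer: Mar 21, 2004.
Proofs are approved: Mar 21, 2004 + 8 weeks = May 16, 2004.
Printing is complete: May 16, 2004 + 6 days = May 22, 2004.
Binding is complete: May 22, 2004 + 9 days = May 31, 2004.
The shipment leaves the bindery: May 31, 2004 + 22 days = Jun 22, 2004.

June 22, 2004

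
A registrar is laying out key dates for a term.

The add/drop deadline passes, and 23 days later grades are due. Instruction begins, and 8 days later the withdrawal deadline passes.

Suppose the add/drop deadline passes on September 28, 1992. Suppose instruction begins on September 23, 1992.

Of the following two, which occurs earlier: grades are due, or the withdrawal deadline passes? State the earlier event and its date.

The add/drop deadline passes: Sep 28, 1992.
Grades are due: Sep 28, 1992 + 23 days = Oct 21, 1992.
Instruction begins: Sep 23, 1992.
The withdrawal deadline passes: Sep 23, 1992 + 8 days = Oct 1, 1992.
Comparing: grades are due on Oct 21, 1992 vs the withdrawal deadline passes on Oct 1, 1992. Earlier: the withdrawal deadline passes.

The withdrawal deadline passes — October 1, 1992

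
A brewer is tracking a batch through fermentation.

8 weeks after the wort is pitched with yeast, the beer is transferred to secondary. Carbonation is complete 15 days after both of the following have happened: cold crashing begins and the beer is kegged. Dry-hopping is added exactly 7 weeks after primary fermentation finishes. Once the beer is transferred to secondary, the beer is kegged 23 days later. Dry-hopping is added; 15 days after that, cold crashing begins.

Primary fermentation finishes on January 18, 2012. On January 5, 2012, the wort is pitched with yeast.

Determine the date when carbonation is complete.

April 8, 2012

Primary fermentation finishes: Jan 18, 2012.
Dry-hopping is added: Jan 18, 2012 + 7 weeks = Mar 7, 2012.
Cold crashing begins: Mar 7, 2012 + 15 days = Mar 22, 2012.
The wort is pitched with yeast: Jan 5, 2012.
The beer is transferred to secondary: Jan 5, 2012 + 8 weeks = Mar 1, 2012.
The beer is kegged: Mar 1, 2012 + 23 days = Mar 24, 2012.
Both prerequisites met — cold crashing begins (Mar 22, 2012), the beer is kegged (Mar 24, 2012); the later is Mar 24, 2012.
Carbonation is complete: Mar 24, 2012 + 15 days = Apr 8, 2012.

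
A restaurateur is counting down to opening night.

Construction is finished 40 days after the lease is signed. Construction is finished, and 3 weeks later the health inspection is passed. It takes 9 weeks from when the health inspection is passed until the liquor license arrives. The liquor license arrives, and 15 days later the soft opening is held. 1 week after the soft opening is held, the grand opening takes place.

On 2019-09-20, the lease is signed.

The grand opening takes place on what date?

2020-02-13

The lease is signed: Sep 20, 2019.
Construction is finished: Sep 20, 2019 + 40 days = Oct 30, 2019.
The health inspection is passed: Oct 30, 2019 + 3 weeks = Nov 20, 2019.
The liquor license arrives: Nov 20, 2019 + 9 weeks = Jan 22, 2020.
The soft opening is held: Jan 22, 2020 + 15 days = Feb 6, 2020.
The grand opening takes place: Feb 6, 2020 + 1 week = Feb 13, 2020.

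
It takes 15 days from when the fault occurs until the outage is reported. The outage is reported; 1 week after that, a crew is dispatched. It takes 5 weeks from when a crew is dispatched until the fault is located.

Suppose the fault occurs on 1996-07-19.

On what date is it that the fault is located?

1996-09-14

The fault occurs: Jul 19, 1996.
The outage is reported: Jul 19, 1996 + 15 days = Aug 3, 1996.
A crew is dispatched: Aug 3, 1996 + 1 week = Aug 10, 1996.
The fault is located: Aug 10, 1996 + 5 weeks = Sep 14, 1996.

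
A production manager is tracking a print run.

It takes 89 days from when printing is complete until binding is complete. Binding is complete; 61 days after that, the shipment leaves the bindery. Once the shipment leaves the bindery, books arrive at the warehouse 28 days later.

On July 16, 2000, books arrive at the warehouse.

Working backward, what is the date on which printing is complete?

January 20, 2000

Books arrive at the warehouse: Jul 16, 2000.
The shipment leaves the bindery: Jul 16, 2000 − 28 days = Jun 18, 2000.
Binding is complete: Jun 18, 2000 − 61 days = Apr 18, 2000.
Printing is complete: Apr 18, 2000 − 89 days = Jan 20, 2000.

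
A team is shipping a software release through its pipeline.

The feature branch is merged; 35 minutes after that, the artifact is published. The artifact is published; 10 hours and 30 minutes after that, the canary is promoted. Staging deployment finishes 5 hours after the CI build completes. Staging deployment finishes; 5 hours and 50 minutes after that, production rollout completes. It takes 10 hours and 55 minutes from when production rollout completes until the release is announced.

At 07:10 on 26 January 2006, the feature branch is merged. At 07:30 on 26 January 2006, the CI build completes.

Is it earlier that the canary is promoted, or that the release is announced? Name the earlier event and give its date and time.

The feature branch is merged: 07:10 Jan 26, 2006.
The artifact is published: 07:10 Jan 26, 2006 + 35m = 07:45 Jan 26, 2006.
The canary is promoted: 07:45 Jan 26, 2006 + 10h30m = 18:15 Jan 26, 2006.
The CI build completes: 07:30 Jan 26, 2006.
Staging deployment finishes: 07:30 Jan 26, 2006 + 5h = 12:30 Jan 26, 2006.
Production rollout completes: 12:30 Jan 26, 2006 + 5h50m = 18:20 Jan 26, 2006.
The release is announced: 18:20 Jan 26, 2006 + 10h55m = 05:15 Jan 27, 2006.
Comparing: the canary is promoted at 18:15 Jan 26, 2006 vs the release is announced at 05:15 Jan 27, 2006. Earlier: the canary is promoted.

The canary is promoted — 18:15 on 26 January 2006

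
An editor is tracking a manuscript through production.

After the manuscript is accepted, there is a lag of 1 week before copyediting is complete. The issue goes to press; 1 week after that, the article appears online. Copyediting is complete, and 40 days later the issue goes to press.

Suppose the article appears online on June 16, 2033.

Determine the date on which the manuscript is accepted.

April 23, 2033

The article appears online: Jun 16, 2033.
The issue goes to press: Jun 16, 2033 − 1 week = Jun 9, 2033.
Copyediting is complete: Jun 9, 2033 − 40 days = Apr 30, 2033.
The manuscript is accepted: Apr 30, 2033 − 1 week = Apr 23, 2033.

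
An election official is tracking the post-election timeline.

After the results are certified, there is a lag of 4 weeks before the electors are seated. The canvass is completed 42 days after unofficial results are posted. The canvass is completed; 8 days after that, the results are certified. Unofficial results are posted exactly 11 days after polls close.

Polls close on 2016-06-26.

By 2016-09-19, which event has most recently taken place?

The results are certified

Polls close: Jun 26, 2016.
Unofficial results are posted: Jun 26, 2016 + 11 days = Jul 7, 2016.
The canvass is completed: Jul 7, 2016 + 42 days = Aug 18, 2016.
The results are certified: Aug 18, 2016 + 8 days = Aug 26, 2016.
The electors are seated: Aug 26, 2016 + 4 weeks = Sep 23, 2016.
Sep 19, 2016 falls between when the results are certified (Aug 26, 2016) and when the electors are seated (Sep 23, 2016).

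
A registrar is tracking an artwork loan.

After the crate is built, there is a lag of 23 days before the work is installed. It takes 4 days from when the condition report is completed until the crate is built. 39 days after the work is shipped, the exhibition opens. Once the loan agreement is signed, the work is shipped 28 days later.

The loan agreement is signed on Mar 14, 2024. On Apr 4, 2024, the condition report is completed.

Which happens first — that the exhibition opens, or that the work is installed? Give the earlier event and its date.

The work is installed — May 1, 2024

The loan agreement is signed: Mar 14, 2024.
The work is shipped: Mar 14, 2024 + 28 days = Apr 11, 2024.
The exhibition opens: Apr 11, 2024 + 39 days = May 20, 2024.
The condition report is completed: Apr 4, 2024.
The crate is built: Apr 4, 2024 + 4 days = Apr 8, 2024.
The work is installed: Apr 8, 2024 + 23 days = May 1, 2024.
Comparing: the exhibition opens on May 20, 2024 vs the work is installed on May 1, 2024. Earlier: the work is installed.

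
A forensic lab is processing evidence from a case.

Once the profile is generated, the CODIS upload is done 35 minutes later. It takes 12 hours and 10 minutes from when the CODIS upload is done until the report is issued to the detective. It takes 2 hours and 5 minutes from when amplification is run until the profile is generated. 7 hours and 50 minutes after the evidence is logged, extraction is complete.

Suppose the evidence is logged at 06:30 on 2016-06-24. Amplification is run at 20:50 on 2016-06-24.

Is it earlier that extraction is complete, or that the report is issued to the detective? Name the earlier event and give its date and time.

The evidence is logged: 06:30 Jun 24, 2016.
Extraction is complete: 06:30 Jun 24, 2016 + 7h50m = 14:20 Jun 24, 2016.
Amplification is run: 20:50 Jun 24, 2016.
The profile is generated: 20:50 Jun 24, 2016 + 2h05m = 22:55 Jun 24, 2016.
The CODIS upload is done: 22:55 Jun 24, 2016 + 35m = 23:30 Jun 24, 2016.
The report is issued to the detective: 23:30 Jun 24, 2016 + 12h10m = 11:40 Jun 25, 2016.
Comparing: extraction is complete at 14:20 Jun 24, 2016 vs the report is issued to the detective at 11:40 Jun 25, 2016. Earlier: extraction is complete.

Extraction is complete — 14:20 on 2016-06-24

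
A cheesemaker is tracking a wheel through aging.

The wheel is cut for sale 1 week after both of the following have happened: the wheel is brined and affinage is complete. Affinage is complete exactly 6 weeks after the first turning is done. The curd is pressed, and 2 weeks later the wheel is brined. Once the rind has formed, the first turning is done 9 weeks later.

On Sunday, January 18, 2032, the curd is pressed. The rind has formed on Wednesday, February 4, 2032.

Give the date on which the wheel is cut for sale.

The curd is pressed: Jan 18, 2032.
The wheel is brined: Jan 18, 2032 + 2 weeks = Feb 1, 2032.
The rind has formed: Feb 4, 2032.
The first turning is done: Feb 4, 2032 + 9 weeks = Apr 7, 2032.
Affinage is complete: Apr 7, 2032 + 6 weeks = May 19, 2032.
Both prerequisites met — the wheel is brined (Feb 1, 2032), affinage is complete (May 19, 2032); the later is May 19, 2032.
The wheel is cut for sale: May 19, 2032 + 1 week = May 26, 2032.

Wednesday, May 26, 2032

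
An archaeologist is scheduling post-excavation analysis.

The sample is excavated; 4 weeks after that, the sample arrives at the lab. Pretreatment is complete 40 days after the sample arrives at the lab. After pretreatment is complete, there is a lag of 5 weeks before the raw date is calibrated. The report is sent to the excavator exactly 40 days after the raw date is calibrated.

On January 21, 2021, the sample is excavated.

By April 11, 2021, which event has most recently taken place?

The sample is excavated: Jan 21, 2021.
The sample arrives at the lab: Jan 21, 2021 + 4 weeks = Feb 18, 2021.
Pretreatment is complete: Feb 18, 2021 + 40 days = Mar 30, 2021.
The raw date is calibrated: Mar 30, 2021 + 5 weeks = May 4, 2021.
The report is sent to the excavator: May 4, 2021 + 40 days = Jun 13, 2021.
Apr 11, 2021 falls between when pretreatment is complete (Mar 30, 2021) and when the raw date is calibrated (May 4, 2021).

Pretreatment is complete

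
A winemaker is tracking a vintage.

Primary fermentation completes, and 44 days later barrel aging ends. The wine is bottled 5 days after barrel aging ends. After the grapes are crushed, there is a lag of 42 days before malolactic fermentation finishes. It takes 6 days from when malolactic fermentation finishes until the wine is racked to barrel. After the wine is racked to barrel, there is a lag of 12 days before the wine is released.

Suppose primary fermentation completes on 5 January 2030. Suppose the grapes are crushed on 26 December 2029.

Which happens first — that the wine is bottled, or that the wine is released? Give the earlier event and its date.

Primary fermentation completes: Jan 5, 2030.
Barrel aging ends: Jan 5, 2030 + 44 days = Feb 18, 2030.
The wine is bottled: Feb 18, 2030 + 5 days = Feb 23, 2030.
The grapes are crushed: Dec 26, 2029.
Malolactic fermentation finishes: Dec 26, 2029 + 42 days = Feb 6, 2030.
The wine is racked to barrel: Feb 6, 2030 + 6 days = Feb 12, 2030.
The wine is released: Feb 12, 2030 + 12 days = Feb 24, 2030.
Comparing: the wine is bottled on Feb 23, 2030 vs the wine is released on Feb 24, 2030. Earlier: the wine is bottled.

The wine is bottled — 23 February 2030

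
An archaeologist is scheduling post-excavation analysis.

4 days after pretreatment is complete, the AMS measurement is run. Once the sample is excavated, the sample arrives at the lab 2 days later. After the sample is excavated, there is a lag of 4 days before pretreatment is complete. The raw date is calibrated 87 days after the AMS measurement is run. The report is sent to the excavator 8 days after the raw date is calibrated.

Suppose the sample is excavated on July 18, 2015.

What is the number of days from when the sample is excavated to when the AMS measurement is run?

8 days

Causal path: the sample is excavated → pretreatment is complete → the AMS measurement is run.
Total delay along the path: 4 + 4 = 8 days.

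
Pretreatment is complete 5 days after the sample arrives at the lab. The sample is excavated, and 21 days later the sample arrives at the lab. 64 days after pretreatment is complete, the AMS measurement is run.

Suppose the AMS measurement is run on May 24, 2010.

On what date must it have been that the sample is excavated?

The AMS measurement is run: May 24, 2010.
Pretreatment is complete: May 24, 2010 − 64 days = Mar 21, 2010.
The sample arrives at the lab: Mar 21, 2010 − 5 days = Mar 16, 2010.
The sample is excavated: Mar 16, 2010 − 21 days = Feb 23, 2010.

Feb 23, 2010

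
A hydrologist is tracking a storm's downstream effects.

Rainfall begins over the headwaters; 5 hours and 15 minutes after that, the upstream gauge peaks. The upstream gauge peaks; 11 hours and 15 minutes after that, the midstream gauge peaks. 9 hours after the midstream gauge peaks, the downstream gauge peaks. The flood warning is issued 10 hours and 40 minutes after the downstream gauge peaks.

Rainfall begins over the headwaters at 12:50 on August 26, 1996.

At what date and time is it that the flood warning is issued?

01:00 on August 28, 1996

Rainfall begins over the headwaters: 12:50 Aug 26, 1996.
The upstream gauge peaks: 12:50 Aug 26, 1996 + 5h15m = 18:05 Aug 26, 1996.
The midstream gauge peaks: 18:05 Aug 26, 1996 + 11h15m = 05:20 Aug 27, 1996.
The downstream gauge peaks: 05:20 Aug 27, 1996 + 9h = 14:20 Aug 27, 1996.
The flood warning is issued: 14:20 Aug 27, 1996 + 10h40m = 01:00 Aug 28, 1996.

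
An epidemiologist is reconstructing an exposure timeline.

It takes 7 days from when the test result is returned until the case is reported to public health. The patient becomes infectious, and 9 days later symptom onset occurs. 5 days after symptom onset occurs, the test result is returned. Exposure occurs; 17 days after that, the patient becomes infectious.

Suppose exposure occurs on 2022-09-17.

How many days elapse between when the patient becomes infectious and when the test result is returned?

Causal path: the patient becomes infectious → symptom onset occurs → the test result is returned.
Total delay along the path: 9 + 5 = 14 days.

14 days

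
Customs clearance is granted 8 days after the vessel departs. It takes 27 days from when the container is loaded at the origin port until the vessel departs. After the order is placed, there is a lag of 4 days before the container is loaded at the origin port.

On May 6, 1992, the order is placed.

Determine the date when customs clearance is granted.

The order is placed: May 6, 1992.
The container is loaded at the origin port: May 6, 1992 + 4 days = May 10, 1992.
The vessel departs: May 10, 1992 + 27 days = Jun 6, 1992.
Customs clearance is granted: Jun 6, 1992 + 8 days = Jun 14, 1992.

Jun 14, 1992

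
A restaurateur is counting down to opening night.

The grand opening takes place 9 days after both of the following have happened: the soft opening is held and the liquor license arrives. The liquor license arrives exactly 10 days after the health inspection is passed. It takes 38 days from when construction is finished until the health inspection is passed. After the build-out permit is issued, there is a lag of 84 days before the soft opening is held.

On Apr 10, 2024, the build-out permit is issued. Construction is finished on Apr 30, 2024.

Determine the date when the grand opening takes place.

The build-out permit is issued: Apr 10, 2024.
The soft opening is held: Apr 10, 2024 + 84 days = Jul 3, 2024.
Construction is finished: Apr 30, 2024.
The health inspection is passed: Apr 30, 2024 + 38 days = Jun 7, 2024.
The liquor license arrives: Jun 7, 2024 + 10 days = Jun 17, 2024.
Both prerequisites met — the soft opening is held (Jul 3, 2024), the liquor license arrives (Jun 17, 2024); the later is Jul 3, 2024.
The grand opening takes place: Jul 3, 2024 + 9 days = Jul 12, 2024.

Jul 12, 2024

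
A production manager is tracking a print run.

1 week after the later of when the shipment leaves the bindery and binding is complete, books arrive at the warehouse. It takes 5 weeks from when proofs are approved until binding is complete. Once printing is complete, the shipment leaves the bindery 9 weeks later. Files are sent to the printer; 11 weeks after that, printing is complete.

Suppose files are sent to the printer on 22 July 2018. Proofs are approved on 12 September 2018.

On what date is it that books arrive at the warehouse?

Files are sent to the printer: Jul 22, 2018.
Printing is complete: Jul 22, 2018 + 11 weeks = Oct 7, 2018.
The shipment leaves the bindery: Oct 7, 2018 + 9 weeks = Dec 9, 2018.
Proofs are approved: Sep 12, 2018.
Binding is complete: Sep 12, 2018 + 5 weeks = Oct 17, 2018.
Both prerequisites met — the shipment leaves the bindery (Dec 9, 2018), binding is complete (Oct 17, 2018); the later is Dec 9, 2018.
Books arrive at the warehouse: Dec 9, 2018 + 1 week = Dec 16, 2018.

16 December 2018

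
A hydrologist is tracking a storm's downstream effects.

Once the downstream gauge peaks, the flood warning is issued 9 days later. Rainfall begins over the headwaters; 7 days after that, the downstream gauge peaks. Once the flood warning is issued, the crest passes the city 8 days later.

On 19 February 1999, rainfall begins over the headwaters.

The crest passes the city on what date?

Rainfall begins over the headwaters: Feb 19, 1999.
The downstream gauge peaks: Feb 19, 1999 + 7 days = Feb 26, 1999.
The flood warning is issued: Feb 26, 1999 + 9 days = Mar 7, 1999.
The crest passes the city: Mar 7, 1999 + 8 days = Mar 15, 1999.

15 March 1999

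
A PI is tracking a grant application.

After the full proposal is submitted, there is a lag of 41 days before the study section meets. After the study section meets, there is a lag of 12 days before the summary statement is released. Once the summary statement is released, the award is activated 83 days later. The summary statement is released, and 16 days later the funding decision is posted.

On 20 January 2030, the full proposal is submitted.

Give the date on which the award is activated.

5 June 2030

The full proposal is submitted: Jan 20, 2030.
The study section meets: Jan 20, 2030 + 41 days = Mar 2, 2030.
The summary statement is released: Mar 2, 2030 + 12 days = Mar 14, 2030.
The award is activated: Mar 14, 2030 + 83 days = Jun 5, 2030.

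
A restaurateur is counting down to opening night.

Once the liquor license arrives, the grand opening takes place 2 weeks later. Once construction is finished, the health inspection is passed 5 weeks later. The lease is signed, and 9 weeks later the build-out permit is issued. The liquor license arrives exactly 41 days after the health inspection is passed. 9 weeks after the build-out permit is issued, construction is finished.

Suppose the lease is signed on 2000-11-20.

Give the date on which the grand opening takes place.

The lease is signed: Nov 20, 2000.
The build-out permit is issued: Nov 20, 2000 + 9 weeks = Jan 22, 2001.
Construction is finished: Jan 22, 2001 + 9 weeks = Mar 26, 2001.
The health inspection is passed: Mar 26, 2001 + 5 weeks = Apr 30, 2001.
The liquor license arrives: Apr 30, 2001 + 41 days = Jun 10, 2001.
The grand opening takes place: Jun 10, 2001 + 2 weeks = Jun 24, 2001.

2001-06-24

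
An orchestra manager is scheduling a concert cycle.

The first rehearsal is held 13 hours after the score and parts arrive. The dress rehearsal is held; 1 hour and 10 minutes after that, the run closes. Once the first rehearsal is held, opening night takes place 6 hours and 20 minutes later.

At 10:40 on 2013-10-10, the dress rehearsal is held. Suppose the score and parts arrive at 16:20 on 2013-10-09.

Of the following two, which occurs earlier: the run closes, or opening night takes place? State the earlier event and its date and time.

Opening night takes place — 11:40 on 2013-10-10

The dress rehearsal is held: 10:40 Oct 10, 2013.
The run closes: 10:40 Oct 10, 2013 + 1h10m = 11:50 Oct 10, 2013.
The score and parts arrive: 16:20 Oct 9, 2013.
The first rehearsal is held: 16:20 Oct 9, 2013 + 13h = 05:20 Oct 10, 2013.
Opening night takes place: 05:20 Oct 10, 2013 + 6h20m = 11:40 Oct 10, 2013.
Comparing: the run closes at 11:50 Oct 10, 2013 vs opening night takes place at 11:40 Oct 10, 2013. Earlier: opening night takes place.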